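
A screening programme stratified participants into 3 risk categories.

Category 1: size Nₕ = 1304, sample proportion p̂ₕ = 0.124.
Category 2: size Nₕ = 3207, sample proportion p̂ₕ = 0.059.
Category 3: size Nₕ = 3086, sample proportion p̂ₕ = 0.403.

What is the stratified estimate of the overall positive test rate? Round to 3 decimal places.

0.210

N = 1304 + 3207 + 3086 = 7597.
Overall proportion = Σ (Nₕ/N)·p̂ₕ.
Σ Nₕp̂ₕ = 161.696 + 189.213 + 1243.658 = 1594.567.
1594.567 / 7597 = 0.20989... → 0.210.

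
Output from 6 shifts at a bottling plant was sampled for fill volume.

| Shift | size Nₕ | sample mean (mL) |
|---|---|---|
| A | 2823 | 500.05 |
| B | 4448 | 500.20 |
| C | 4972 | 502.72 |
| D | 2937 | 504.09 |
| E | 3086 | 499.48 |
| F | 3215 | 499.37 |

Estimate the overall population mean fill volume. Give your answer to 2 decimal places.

501.07

x̄_st = (Σ Nₕx̄ₕ) / (Σ Nₕ) = (2823·500.05 + 4448·500.20 + 4972·502.72 + 2937·504.09 + 3086·499.48 + 3215·499.37) / 21481
= 10763436.75 / 21481 = 501.0678... → 501.07.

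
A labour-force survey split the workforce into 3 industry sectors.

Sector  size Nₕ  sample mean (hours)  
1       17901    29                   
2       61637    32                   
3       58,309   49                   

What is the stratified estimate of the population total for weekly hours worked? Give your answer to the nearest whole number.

5348654

1: 17901·29 = 519129
2: 61637·32 = 1972384
3: 58309·49 = 2857141
τ̂ = Σ Nₕx̄ₕ = 5348654.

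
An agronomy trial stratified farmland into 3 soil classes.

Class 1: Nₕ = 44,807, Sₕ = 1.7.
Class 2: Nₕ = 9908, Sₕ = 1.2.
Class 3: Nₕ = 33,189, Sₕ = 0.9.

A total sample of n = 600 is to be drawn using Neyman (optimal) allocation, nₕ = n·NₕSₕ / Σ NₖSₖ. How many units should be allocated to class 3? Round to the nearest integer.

Σ NₕSₕ = 44807·1.7 + 9908·1.2 + 33189·0.9 = 117931.6.
Share for 3: 29870.1/117931.6 = 0.25328.
n_3 = 600 × 0.25328 = 151.970... → 152.

152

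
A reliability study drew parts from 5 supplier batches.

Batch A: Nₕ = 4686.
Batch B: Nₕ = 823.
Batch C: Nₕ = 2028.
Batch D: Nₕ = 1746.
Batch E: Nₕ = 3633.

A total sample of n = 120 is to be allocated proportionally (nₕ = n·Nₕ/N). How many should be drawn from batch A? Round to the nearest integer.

N = 4686 + 823 + 2028 + 1746 + 3633 = 12916.
n_A = 120·4686/12916 = 43.537... → 44.

44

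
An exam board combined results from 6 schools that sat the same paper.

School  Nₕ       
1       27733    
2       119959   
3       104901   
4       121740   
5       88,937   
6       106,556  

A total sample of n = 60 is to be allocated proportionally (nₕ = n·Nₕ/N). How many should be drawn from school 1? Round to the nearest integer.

N = 27733 + 119959 + 104901 + 121740 + 88937 + 106556 = 569826.
n_1 = 60·27733/569826 = 2.920... → 3.

3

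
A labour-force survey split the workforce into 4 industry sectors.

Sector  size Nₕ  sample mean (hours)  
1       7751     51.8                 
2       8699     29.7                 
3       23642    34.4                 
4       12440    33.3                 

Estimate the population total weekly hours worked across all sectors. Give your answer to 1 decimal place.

1887398.9

1: 7751·51.8 = 401501.8
2: 8699·29.7 = 258360.3
3: 23642·34.4 = 813284.8
4: 12440·33.3 = 414252
τ̂ = Σ Nₕx̄ₕ = 1887398.9.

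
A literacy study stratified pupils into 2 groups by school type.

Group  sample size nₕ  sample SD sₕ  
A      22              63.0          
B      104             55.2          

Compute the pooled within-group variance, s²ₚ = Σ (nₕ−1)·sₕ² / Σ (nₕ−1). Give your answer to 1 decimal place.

3203.2

A: (22−1)·63.0² = 21·3969 = 83349
B: (104−1)·55.2² = 103·3047.04 = 313845.12
Numerator = 397194.12; denominator = Σ(nₕ−1) = 124.
s²ₚ = 397194.12/124 = 3203.178... → 3203.2.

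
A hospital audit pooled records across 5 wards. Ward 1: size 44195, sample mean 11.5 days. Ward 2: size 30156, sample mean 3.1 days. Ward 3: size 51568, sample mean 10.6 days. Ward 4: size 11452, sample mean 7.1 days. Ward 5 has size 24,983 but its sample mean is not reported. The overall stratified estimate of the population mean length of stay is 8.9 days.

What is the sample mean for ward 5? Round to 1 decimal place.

N = 44195 + 30156 + 51568 + 11452 + 24983 = 162354.
Overall total = μ·N = 8.9·162354 = 1444950.6.
Subtract the known strata: 44195·11.5 + 30156·3.1 + 51568·10.6 + 11452·7.1 = 1229656.1.
Remaining total for ward 5: 1444950.6 − 1229656.1 = 215294.5.
Divide by its size: 215294.5 / 24983 = 8.618... → 8.6.

8.6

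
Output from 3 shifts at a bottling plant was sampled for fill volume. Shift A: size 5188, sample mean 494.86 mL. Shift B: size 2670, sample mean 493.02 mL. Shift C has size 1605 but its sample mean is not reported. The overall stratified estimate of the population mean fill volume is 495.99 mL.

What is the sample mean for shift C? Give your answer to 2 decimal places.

N = 5188 + 2670 + 1605 = 9463.
Overall total = μ·N = 495.99·9463 = 4693553.37.
Subtract the known strata: 5188·494.86 + 2670·493.02 = 3883697.08.
Remaining total for shift C: 4693553.37 − 3883697.08 = 809856.29.
Divide by its size: 809856.29 / 1605 = 504.5834... → 504.58.

504.58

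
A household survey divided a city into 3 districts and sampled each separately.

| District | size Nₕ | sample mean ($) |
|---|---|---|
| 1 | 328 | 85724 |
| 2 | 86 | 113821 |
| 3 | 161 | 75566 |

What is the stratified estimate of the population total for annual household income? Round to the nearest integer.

50072204

Estimate total by summing Nₕ·x̄ₕ over strata.
328·85724 + 86·113821 + 161·75566 = 28117472 + 9788606 + 12166126 = 50072204.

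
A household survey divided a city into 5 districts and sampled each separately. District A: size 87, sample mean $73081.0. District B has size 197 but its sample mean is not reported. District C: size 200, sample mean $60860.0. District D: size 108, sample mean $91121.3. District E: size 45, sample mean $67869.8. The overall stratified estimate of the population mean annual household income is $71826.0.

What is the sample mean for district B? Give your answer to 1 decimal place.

72730.3

N = 87 + 197 + 200 + 108 + 45 = 637.
Overall total = μ·N = 71826.0·637 = 45753162.
Subtract the known strata: 87·73081.0 + 200·60860.0 + 108·91121.3 + 45·67869.8 = 31425288.4.
Remaining total for district B: 45753162 − 31425288.4 = 14327873.6.
Divide by its size: 14327873.6 / 197 = 72730.323... → 72730.3.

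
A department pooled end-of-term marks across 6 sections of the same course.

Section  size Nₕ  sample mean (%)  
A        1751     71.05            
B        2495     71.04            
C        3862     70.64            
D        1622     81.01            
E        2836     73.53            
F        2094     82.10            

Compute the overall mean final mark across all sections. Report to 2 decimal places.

74.10

N = 14660; weights Wₕ = Nₕ/N = (0.1194, 0.1702, 0.2634, 0.1106, 0.1935, 0.1428).
x̄_st = Σ Wₕ·x̄ₕ = 0.1194·71.05 + 0.1702·71.04 + 0.2634·70.64 + 0.1106·81.01 + 0.1935·73.53 + 0.1428·82.10 ≈ 74.1004...
→ 74.10.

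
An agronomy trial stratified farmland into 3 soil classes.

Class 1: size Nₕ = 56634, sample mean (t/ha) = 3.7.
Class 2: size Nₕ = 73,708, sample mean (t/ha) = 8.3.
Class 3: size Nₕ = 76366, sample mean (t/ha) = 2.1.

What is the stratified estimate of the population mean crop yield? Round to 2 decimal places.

N = 206708; weights Wₕ = Nₕ/N = (0.2740, 0.3566, 0.3694).
x̄_st = Σ Wₕ·x̄ₕ = 0.2740·3.7 + 0.3566·8.3 + 0.3694·2.1 ≈ 4.7492...
→ 4.75.

4.75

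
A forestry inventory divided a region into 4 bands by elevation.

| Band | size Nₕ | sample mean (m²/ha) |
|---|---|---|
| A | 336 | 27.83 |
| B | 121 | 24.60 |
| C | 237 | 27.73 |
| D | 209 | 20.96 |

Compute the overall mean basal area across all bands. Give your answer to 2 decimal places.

25.78

N = 336 + 121 + 237 + 209 = 903.
Weight each subgroup mean by Nₕ/N and sum.
Σ Nₕx̄ₕ = 336·27.83 + 121·24.60 + 237·27.73 + 209·20.96 = 9350.88 + 2976.6 + 6572.01 + 4380.64 = 23280.13.
Divide by N: 23280.13 / 903 = 25.7809... → 25.78.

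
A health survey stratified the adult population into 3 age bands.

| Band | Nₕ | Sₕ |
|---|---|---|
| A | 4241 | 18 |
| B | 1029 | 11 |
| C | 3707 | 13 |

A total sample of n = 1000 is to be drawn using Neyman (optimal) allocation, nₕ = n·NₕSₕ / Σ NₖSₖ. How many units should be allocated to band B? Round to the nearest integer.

83

A: NₕSₕ = 4241·18 = 76338
B: NₕSₕ = 1029·11 = 11319
C: NₕSₕ = 3707·13 = 48191
Σ NₕSₕ = 135848.
n_B = 1000·11319/135848 = 83.321... → 83.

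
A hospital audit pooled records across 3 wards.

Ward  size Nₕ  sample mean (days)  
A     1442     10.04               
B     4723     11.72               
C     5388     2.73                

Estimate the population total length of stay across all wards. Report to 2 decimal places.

A: 1442·10.04 = 14477.68
B: 4723·11.72 = 55353.56
C: 5388·2.73 = 14709.24
τ̂ = Σ Nₕx̄ₕ = 84540.48.

84540.48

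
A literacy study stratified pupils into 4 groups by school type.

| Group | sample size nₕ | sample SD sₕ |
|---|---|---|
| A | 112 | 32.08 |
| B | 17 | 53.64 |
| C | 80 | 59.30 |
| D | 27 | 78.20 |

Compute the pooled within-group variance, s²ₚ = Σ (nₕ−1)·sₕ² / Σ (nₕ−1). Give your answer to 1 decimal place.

A: (112−1)·32.08² = 111·1029.1264 = 114233.0304
B: (17−1)·53.64² = 16·2877.2496 = 46035.9936
C: (80−1)·59.30² = 79·3516.49 = 277802.71
D: (27−1)·78.20² = 26·6115.24 = 158996.24
Numerator = 597067.974; denominator = Σ(nₕ−1) = 232.
s²ₚ = 597067.974/232 = 2573.569... → 2573.6.

2573.6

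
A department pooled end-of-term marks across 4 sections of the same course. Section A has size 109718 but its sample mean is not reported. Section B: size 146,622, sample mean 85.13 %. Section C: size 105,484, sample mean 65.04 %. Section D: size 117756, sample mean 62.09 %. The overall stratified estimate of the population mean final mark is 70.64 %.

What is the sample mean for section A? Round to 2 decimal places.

65.84

Σ Nₕx̄ₕ = N·μ, so 109718·x̄_A = 479580·70.64 − (146622·85.13 + 105484·65.04 + 117756·62.09).
= 33877531.2 − 26654080.26 = 7223450.94.
x̄_A = 7223450.94 / 109718 = 65.8365... → 65.84.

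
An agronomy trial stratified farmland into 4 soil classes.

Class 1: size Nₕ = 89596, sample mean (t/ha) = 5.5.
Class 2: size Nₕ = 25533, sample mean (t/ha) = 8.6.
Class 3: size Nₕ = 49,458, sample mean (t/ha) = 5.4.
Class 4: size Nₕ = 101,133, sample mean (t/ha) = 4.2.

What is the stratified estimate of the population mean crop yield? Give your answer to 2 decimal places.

x̄_st = (Σ Nₕx̄ₕ) / (Σ Nₕ) = (89596·5.5 + 25533·8.6 + 49458·5.4 + 101133·4.2) / 265720
= 1404193.6 / 265720 = 5.2845... → 5.28.

5.28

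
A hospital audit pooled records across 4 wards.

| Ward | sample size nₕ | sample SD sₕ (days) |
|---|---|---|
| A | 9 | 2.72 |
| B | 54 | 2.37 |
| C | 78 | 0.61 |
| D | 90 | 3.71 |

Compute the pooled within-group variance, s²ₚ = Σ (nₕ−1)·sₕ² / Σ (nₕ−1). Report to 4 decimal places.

7.0949

Degrees of freedom: 8 + 53 + 77 + 89 = 227.
Σ(nₕ−1)sₕ² = 8·7.3984 + 53·5.6169 + 77·0.3721 + 89·13.7641 = 1610.5395.
s²ₚ = 1610.5395 / 227 = 7.094888... → 7.0949.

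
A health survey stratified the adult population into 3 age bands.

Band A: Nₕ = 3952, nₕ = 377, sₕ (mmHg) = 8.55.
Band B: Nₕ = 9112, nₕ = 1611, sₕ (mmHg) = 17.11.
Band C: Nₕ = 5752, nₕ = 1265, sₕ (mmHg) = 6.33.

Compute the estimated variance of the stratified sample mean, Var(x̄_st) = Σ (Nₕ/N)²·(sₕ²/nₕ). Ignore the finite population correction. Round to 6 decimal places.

N = 18816; Wₕ = Nₕ/N.
band A: (3952/18816)²·8.55²/377 = 0.008554018
band B: (9112/18816)²·17.11²/1611 = 0.042616452
band C: (5752/18816)²·6.33²/1265 = 0.002960057
Sum = 0.054130527 → 0.054131.

0.054131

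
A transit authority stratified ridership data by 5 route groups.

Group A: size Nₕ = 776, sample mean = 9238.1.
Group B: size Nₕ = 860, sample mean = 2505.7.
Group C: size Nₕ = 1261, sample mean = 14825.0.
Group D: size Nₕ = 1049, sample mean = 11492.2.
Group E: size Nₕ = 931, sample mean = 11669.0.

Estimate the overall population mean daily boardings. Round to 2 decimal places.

10444.36

N = 776 + 860 + 1261 + 1049 + 931 = 4877.
The stratified mean weights each stratum mean by its population share Nₕ/N.
Σ Nₕx̄ₕ = 776·9238.1 + 860·2505.7 + 1261·14825.0 + 1049·11492.2 + 931·11669.0 = 7168765.6 + 2154902 + 18694325 + 12055317.8 + 10863839 = 50937149.4.
Divide by N: 50937149.4 / 4877 = 10444.3612... → 10444.36.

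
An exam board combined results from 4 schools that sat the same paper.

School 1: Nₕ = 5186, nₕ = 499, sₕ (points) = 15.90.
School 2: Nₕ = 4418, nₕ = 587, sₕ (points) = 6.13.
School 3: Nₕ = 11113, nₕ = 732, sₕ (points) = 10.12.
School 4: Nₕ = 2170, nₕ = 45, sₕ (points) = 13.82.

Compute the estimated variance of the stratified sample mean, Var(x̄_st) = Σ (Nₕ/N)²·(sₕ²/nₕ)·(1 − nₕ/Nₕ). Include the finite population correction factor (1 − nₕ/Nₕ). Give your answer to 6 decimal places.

0.093755

N = 22887; Wₕ = Nₕ/N.
school 1: (5186/22887)²·15.90²/499·(1 − 499/5186) = 0.023509502
school 2: (4418/22887)²·6.13²/587·(1 − 587/4418) = 0.002068440
school 3: (11113/22887)²·10.12²/732·(1 − 732/11113) = 0.030813619
school 4: (2170/22887)²·13.82²/45·(1 − 45/2170) = 0.037363238
Sum = 0.093754799 → 0.093755.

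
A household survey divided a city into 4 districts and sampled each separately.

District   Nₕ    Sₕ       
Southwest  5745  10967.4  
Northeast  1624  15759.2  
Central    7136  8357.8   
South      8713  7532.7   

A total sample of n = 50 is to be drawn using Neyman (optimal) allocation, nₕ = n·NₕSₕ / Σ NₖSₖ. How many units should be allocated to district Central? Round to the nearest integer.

Southwest: NₕSₕ = 5745·10967.4 = 63007713
Northeast: NₕSₕ = 1624·15759.2 = 25592940.8
Central: NₕSₕ = 7136·8357.8 = 59641260.8
South: NₕSₕ = 8713·7532.7 = 65632415.1
Σ NₕSₕ = 213874329.7.
n_Central = 50·59641260.8/213874329.7 = 13.943... → 14.

14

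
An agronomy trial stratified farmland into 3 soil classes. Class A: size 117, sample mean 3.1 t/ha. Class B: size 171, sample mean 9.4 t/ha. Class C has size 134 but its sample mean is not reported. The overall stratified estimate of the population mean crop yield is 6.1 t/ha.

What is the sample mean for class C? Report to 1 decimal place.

Σ Nₕx̄ₕ = N·μ, so 134·x̄_C = 422·6.1 − (117·3.1 + 171·9.4).
= 2574.2 − 1970.1 = 604.1.
x̄_C = 604.1 / 134 = 4.508... → 4.5.

4.5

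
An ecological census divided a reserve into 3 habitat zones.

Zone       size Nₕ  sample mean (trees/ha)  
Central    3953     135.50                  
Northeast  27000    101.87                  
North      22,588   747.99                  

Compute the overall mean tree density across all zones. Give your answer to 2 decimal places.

N = 3953 + 27000 + 22588 = 53541.
Overall mean = Σ (Nₕ/N)·x̄ₕ — weight by population share, not a simple average.
Σ Nₕx̄ₕ = 3953·135.50 + 27000·101.87 + 22588·747.99 = 535631.5 + 2750490 + 16895598.12 = 20181719.62.
Divide by N: 20181719.62 / 53541 = 376.9395... → 376.94.

376.94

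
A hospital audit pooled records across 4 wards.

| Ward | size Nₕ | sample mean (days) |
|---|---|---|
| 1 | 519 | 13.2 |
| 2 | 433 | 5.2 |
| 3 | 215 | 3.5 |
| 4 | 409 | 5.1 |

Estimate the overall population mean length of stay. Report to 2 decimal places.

N = 1576; weights Wₕ = Nₕ/N = (0.3293, 0.2747, 0.1364, 0.2595).
x̄_st = Σ Wₕ·x̄ₕ = 0.3293·13.2 + 0.2747·5.2 + 0.1364·3.5 + 0.2595·5.1 ≈ 7.5766...
→ 7.58.

7.58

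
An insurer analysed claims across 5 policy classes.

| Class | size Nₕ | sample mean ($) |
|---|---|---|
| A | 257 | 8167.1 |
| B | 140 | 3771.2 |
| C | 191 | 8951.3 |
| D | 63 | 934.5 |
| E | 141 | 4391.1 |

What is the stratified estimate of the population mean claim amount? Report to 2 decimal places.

N = 792; weights Wₕ = Nₕ/N = (0.3245, 0.1768, 0.2412, 0.0795, 0.1780).
x̄_st = Σ Wₕ·x̄ₕ = 0.3245·8167.1 + 0.1768·3771.2 + 0.2412·8951.3 + 0.0795·934.5 + 0.1780·4391.1 ≈ 6331.6030...
→ 6331.60.

6331.60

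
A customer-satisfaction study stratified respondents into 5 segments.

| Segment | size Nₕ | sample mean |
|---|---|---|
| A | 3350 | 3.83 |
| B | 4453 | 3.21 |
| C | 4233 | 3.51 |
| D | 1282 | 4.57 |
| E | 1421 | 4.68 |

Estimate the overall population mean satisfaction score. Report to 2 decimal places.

3.70

x̄_st = (Σ Nₕx̄ₕ) / (Σ Nₕ) = (3350·3.83 + 4453·3.21 + 4233·3.51 + 1282·4.57 + 1421·4.68) / 14739
= 54491.48 / 14739 = 3.6971... → 3.70.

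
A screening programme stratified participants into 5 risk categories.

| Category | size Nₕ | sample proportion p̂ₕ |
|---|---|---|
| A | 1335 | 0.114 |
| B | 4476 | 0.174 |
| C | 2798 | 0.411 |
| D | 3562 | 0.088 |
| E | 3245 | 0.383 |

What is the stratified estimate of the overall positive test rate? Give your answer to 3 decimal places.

Wₕ = Nₕ/N with N = 15416: 0.0866, 0.2903, 0.1815, 0.2311, 0.2105.
p̂_st = 0.0866·0.114 + 0.2903·0.174 + 0.1815·0.411 + 0.2311·0.088 + 0.2105·0.383 ≈ 0.23594... → 0.236.

0.236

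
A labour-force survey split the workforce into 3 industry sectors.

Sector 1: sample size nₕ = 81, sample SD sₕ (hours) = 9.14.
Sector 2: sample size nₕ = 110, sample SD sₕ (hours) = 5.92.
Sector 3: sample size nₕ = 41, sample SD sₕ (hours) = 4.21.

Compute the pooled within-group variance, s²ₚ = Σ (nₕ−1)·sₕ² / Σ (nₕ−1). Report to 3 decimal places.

Degrees of freedom: 80 + 109 + 40 = 229.
Σ(nₕ−1)sₕ² = 80·83.5396 + 109·35.0464 + 40·17.7241 = 11212.1896.
s²ₚ = 11212.1896 / 229 = 48.96153... → 48.962.

48.962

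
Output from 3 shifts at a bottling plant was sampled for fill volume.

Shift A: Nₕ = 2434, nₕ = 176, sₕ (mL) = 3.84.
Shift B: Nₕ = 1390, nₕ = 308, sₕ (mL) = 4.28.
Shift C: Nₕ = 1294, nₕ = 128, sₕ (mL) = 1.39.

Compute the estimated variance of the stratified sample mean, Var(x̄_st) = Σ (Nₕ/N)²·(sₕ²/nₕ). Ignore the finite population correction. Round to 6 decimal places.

N = 5118. Term for each stratum: Wₕ²sₕ²/nₕ.
Var(x̄_st) = 0.018949178 + 0.004386982 + 0.000964912 = 0.024301071 → 0.024301.

0.024301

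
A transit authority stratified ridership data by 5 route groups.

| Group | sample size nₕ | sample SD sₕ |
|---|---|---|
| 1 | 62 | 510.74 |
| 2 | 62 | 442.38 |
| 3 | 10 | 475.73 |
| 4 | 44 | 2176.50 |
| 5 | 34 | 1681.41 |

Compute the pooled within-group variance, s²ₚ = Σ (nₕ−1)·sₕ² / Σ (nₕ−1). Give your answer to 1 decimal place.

1579130.0

Degrees of freedom: 61 + 61 + 9 + 43 + 33 = 207.
Σ(nₕ−1)sₕ² = 61·260855.3476 + 61·195700.0644 + 9·226319.0329 + 43·4737152.25 + 33·2827139.5881 = 326879904.5854.
s²ₚ = 326879904.5854 / 207 = 1579129.974... → 1579130.0.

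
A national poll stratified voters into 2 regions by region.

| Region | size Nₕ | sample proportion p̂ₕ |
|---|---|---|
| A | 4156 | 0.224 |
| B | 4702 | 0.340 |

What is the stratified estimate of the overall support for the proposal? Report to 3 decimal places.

Wₕ = Nₕ/N with N = 8858: 0.4692, 0.5308.
p̂_st = 0.4692·0.224 + 0.5308·0.340 ≈ 0.28558... → 0.286.

0.286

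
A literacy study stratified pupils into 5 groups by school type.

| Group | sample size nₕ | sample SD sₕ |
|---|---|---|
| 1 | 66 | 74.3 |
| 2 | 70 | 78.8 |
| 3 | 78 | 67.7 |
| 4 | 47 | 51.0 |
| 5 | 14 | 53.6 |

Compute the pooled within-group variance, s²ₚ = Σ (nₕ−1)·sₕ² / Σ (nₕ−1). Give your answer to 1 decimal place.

1: (66−1)·74.3² = 65·5520.49 = 358831.85
2: (70−1)·78.8² = 69·6209.44 = 428451.36
3: (78−1)·67.7² = 77·4583.29 = 352913.33
4: (47−1)·51.0² = 46·2601 = 119646
5: (14−1)·53.6² = 13·2872.96 = 37348.48
Numerator = 1297191.02; denominator = Σ(nₕ−1) = 270.
s²ₚ = 1297191.02/270 = 4804.411... → 4804.4.

4804.4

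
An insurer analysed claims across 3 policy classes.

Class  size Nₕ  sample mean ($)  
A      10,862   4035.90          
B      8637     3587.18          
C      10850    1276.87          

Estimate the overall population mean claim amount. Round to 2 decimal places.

2921.82

N = 10862 + 8637 + 10850 = 30349.
Overall mean = Σ (Nₕ/N)·x̄ₕ — weight by population share, not a simple average.
Σ Nₕx̄ₕ = 10862·4035.90 + 8637·3587.18 + 10850·1276.87 = 43837945.8 + 30982473.66 + 13854039.5 = 88674458.96.
Divide by N: 88674458.96 / 30349 = 2921.8247... → 2921.82.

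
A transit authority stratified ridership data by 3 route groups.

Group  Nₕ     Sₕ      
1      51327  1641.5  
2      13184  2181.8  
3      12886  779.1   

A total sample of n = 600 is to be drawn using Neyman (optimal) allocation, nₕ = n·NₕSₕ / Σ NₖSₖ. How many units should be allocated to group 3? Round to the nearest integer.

1: NₕSₕ = 51327·1641.5 = 84253270.5
2: NₕSₕ = 13184·2181.8 = 28764851.2
3: NₕSₕ = 12886·779.1 = 10039482.6
Σ NₕSₕ = 123057604.3.
n_3 = 600·10039482.6/123057604.3 = 48.950... → 49.

49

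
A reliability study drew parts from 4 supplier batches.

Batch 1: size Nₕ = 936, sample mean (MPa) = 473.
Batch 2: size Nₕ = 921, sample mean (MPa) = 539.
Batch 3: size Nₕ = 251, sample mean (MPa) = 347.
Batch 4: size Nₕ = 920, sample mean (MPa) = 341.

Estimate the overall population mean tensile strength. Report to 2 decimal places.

N = 936 + 921 + 251 + 920 = 3028.
Overall mean = Σ (Nₕ/N)·x̄ₕ — weight by population share, not a simple average.
Σ Nₕx̄ₕ = 936·473 + 921·539 + 251·347 + 920·341 = 442728 + 496419 + 87097 + 313720 = 1339964.
Divide by N: 1339964 / 3028 = 442.5244... → 442.52.

442.52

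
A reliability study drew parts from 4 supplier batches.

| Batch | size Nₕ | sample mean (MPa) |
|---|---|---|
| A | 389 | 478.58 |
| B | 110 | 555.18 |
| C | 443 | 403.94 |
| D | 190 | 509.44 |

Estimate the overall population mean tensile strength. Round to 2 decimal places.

461.99

N = 389 + 110 + 443 + 190 = 1132.
Overall mean = Σ (Nₕ/N)·x̄ₕ — weight by population share, not a simple average.
Σ Nₕx̄ₕ = 389·478.58 + 110·555.18 + 443·403.94 + 190·509.44 = 186167.62 + 61069.8 + 178945.42 + 96793.6 = 522976.44.
Divide by N: 522976.44 / 1132 = 461.9933... → 461.99.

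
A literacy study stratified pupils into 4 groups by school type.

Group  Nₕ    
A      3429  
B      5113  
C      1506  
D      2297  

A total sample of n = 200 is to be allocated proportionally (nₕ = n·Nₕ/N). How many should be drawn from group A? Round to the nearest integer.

N = 3429 + 5113 + 1506 + 2297 = 12345.
n_A = 200·3429/12345 = 55.553... → 56.

56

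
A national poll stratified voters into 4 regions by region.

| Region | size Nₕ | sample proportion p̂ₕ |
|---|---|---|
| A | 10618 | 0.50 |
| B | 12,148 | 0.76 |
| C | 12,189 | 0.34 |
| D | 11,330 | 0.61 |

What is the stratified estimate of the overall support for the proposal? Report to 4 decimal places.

0.5530

Wₕ = Nₕ/N with N = 46285: 0.2294, 0.2625, 0.2633, 0.2448.
p̂_st = 0.2294·0.50 + 0.2625·0.76 + 0.2633·0.34 + 0.2448·0.61 ≈ 0.553031... → 0.5530.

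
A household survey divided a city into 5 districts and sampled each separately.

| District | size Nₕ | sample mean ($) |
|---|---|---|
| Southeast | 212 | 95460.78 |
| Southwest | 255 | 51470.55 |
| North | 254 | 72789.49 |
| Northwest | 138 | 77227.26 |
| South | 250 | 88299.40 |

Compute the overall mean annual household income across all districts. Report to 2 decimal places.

N = 212 + 255 + 254 + 138 + 250 = 1109.
The stratified mean weights each stratum mean by its population share Nₕ/N.
Σ Nₕx̄ₕ = 212·95460.78 + 255·51470.55 + 254·72789.49 + 138·77227.26 + 250·88299.40 = 20237685.36 + 13124990.25 + 18488530.46 + 10657361.88 + 22074850 = 84583417.95.
Divide by N: 84583417.95 / 1109 = 76269.9891... → 76269.99.

76269.99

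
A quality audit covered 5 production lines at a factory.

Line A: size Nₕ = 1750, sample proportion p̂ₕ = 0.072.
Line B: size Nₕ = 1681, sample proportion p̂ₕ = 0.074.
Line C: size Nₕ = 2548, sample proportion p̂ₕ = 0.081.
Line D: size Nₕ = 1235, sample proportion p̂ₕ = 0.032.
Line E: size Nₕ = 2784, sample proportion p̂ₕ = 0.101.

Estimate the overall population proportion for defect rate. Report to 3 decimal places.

0.078

N = 1750 + 1681 + 2548 + 1235 + 2784 = 9998.
Overall proportion = Σ (Nₕ/N)·p̂ₕ.
Σ Nₕp̂ₕ = 126 + 124.394 + 206.388 + 39.52 + 281.184 = 777.486.
777.486 / 9998 = 0.07776... → 0.078.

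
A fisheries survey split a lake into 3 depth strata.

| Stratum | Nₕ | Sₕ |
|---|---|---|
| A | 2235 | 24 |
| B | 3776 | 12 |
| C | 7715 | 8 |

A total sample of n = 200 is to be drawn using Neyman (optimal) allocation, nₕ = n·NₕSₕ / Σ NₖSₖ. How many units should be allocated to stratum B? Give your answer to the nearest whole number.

56

A: NₕSₕ = 2235·24 = 53640
B: NₕSₕ = 3776·12 = 45312
C: NₕSₕ = 7715·8 = 61720
Σ NₕSₕ = 160672.
n_B = 200·45312/160672 = 56.403... → 56.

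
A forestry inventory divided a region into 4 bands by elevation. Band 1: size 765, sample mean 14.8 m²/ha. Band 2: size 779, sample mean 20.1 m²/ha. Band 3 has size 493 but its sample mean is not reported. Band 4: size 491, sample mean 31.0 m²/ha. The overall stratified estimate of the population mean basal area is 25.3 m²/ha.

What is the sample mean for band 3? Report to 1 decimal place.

44.1

N = 765 + 779 + 493 + 491 = 2528.
Overall total = μ·N = 25.3·2528 = 63958.4.
Subtract the known strata: 765·14.8 + 779·20.1 + 491·31.0 = 42200.9.
Remaining total for band 3: 63958.4 − 42200.9 = 21757.5.
Divide by its size: 21757.5 / 493 = 44.133... → 44.1.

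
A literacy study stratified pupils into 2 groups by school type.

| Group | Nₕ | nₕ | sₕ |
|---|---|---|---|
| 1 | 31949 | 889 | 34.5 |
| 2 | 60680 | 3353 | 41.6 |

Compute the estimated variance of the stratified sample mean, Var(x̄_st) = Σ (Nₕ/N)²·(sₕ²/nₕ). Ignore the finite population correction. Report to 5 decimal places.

N = 92629; Wₕ = Nₕ/N.
group 1: (31949/92629)²·34.5²/889 = 0.15927845
group 2: (60680/92629)²·41.6²/3353 = 0.22148805
Sum = 0.38076650 → 0.38077.

0.38077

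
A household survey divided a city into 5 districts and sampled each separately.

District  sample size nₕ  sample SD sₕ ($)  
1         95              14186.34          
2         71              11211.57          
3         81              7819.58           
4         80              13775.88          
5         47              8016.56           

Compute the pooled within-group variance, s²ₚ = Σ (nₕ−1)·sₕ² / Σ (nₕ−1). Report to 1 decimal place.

1: (95−1)·14186.34² = 94·201252242.5956 = 18917710803.9864
2: (71−1)·11211.57² = 70·125699301.8649 = 8798951130.543
3: (81−1)·7819.58² = 80·61145831.3764 = 4891666510.112
4: (80−1)·13775.88² = 79·189774869.7744 = 14992214712.1776
5: (47−1)·8016.56² = 46·64265234.2336 = 2956200774.7456
Numerator = 50556743931.5646; denominator = Σ(nₕ−1) = 369.
s²ₚ = 50556743931.5646/369 = 137010146.156... → 137010146.2.

137010146.2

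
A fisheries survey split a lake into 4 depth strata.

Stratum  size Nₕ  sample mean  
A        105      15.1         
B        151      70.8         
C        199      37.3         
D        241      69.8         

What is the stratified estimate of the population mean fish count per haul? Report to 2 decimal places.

N = 105 + 151 + 199 + 241 = 696.
The stratified mean weights each stratum mean by its population share Nₕ/N.
Σ Nₕx̄ₕ = 105·15.1 + 151·70.8 + 199·37.3 + 241·69.8 = 1585.5 + 10690.8 + 7422.7 + 16821.8 = 36520.8.
Divide by N: 36520.8 / 696 = 52.4724... → 52.47.

52.47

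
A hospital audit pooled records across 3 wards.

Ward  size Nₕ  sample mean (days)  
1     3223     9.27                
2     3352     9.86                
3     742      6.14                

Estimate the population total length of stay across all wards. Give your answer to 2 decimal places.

67483.81

1: 3223·9.27 = 29877.21
2: 3352·9.86 = 33050.72
3: 742·6.14 = 4555.88
τ̂ = Σ Nₕx̄ₕ = 67483.81.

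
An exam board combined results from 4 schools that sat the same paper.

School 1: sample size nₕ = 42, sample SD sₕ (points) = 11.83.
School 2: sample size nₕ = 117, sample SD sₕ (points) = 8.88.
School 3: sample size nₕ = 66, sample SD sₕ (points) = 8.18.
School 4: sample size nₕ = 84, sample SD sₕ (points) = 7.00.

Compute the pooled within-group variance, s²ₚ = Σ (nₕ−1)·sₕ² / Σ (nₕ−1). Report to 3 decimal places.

Degrees of freedom: 41 + 116 + 65 + 83 = 305.
Σ(nₕ−1)sₕ² = 41·139.9489 + 116·78.8544 + 65·66.9124 + 83·49 = 23301.3213.
s²ₚ = 23301.3213 / 305 = 76.39777... → 76.398.

76.398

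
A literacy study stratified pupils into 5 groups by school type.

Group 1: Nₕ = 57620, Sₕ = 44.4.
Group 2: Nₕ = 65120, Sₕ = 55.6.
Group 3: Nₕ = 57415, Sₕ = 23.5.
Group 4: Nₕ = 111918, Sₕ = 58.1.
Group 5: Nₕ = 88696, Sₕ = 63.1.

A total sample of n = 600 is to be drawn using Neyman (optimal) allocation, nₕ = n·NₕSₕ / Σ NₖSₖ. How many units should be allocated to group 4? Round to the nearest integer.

199

Σ NₕSₕ = 57620·44.4 + 65120·55.6 + 57415·23.5 + 111918·58.1 + 88696·63.1 = 19627405.9.
Share for 4: 6502435.8/19627405.9 = 0.33129.
n_4 = 600 × 0.33129 = 198.776... → 199.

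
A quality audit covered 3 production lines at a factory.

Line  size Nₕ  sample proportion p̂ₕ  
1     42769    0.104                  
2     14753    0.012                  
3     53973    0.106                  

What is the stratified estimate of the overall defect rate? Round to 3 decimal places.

0.093

N = 42769 + 14753 + 53973 = 111495.
Overall proportion = Σ (Nₕ/N)·p̂ₕ.
Σ Nₕp̂ₕ = 4447.976 + 177.036 + 5721.138 = 10346.15.
10346.15 / 111495 = 0.09279... → 0.093.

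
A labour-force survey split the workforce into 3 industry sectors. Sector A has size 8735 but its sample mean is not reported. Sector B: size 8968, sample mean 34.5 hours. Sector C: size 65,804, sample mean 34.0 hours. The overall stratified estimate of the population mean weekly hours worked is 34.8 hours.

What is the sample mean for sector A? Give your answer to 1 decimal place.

N = 8735 + 8968 + 65804 = 83507.
Overall total = μ·N = 34.8·83507 = 2906043.6.
Subtract the known strata: 8968·34.5 + 65804·34.0 = 2546732.
Remaining total for sector A: 2906043.6 − 2546732 = 359311.6.
Divide by its size: 359311.6 / 8735 = 41.135... → 41.1.

41.1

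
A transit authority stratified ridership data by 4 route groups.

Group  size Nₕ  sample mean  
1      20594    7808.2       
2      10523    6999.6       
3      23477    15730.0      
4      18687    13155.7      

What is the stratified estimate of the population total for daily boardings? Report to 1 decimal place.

Estimate total by summing Nₕ·x̄ₕ over strata.
20594·7808.2 + 10523·6999.6 + 23477·15730.0 + 18687·13155.7 = 160802070.8 + 73656790.8 + 369293210 + 245840565.9 = 849592637.5.

849592637.5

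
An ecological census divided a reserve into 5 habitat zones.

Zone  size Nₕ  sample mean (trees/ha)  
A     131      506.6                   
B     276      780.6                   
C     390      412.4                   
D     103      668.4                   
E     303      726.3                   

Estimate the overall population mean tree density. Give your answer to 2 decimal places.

608.11

N = 1203; weights Wₕ = Nₕ/N = (0.1089, 0.2294, 0.3242, 0.0856, 0.2519).
x̄_st = Σ Wₕ·x̄ₕ = 0.1089·506.6 + 0.2294·780.6 + 0.3242·412.4 + 0.0856·668.4 + 0.2519·726.3 ≈ 608.1133...
→ 608.11.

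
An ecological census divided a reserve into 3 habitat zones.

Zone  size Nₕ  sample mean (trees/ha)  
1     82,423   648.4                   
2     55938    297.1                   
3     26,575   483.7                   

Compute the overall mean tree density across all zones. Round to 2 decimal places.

502.72

N = 164936; weights Wₕ = Nₕ/N = (0.4997, 0.3391, 0.1611).
x̄_st = Σ Wₕ·x̄ₕ = 0.4997·648.4 + 0.3391·297.1 + 0.1611·483.7 ≈ 502.7197...
→ 502.72.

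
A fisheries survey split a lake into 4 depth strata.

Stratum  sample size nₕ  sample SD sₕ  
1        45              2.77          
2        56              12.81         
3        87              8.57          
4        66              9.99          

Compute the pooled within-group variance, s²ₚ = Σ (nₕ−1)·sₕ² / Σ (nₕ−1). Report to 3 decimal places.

88.665

Degrees of freedom: 44 + 55 + 86 + 65 = 250.
Σ(nₕ−1)sₕ² = 44·7.6729 + 55·164.0961 + 86·73.4449 + 65·99.8001 = 22166.161.
s²ₚ = 22166.161 / 250 = 88.66464... → 88.665.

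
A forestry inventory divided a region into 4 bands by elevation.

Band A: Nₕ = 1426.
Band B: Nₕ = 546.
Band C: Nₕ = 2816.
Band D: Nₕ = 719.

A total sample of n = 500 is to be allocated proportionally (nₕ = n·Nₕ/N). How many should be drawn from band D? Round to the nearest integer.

65

Share of band D = 719/5507 = 0.13056.
Allocate 500 × 0.13056 = 65.281... → 65.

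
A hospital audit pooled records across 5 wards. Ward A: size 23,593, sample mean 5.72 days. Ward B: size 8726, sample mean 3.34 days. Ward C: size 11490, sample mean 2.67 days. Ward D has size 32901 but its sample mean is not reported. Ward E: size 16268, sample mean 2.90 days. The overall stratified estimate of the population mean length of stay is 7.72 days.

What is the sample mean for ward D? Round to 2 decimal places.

Σ Nₕx̄ₕ = N·μ, so 32901·x̄_D = 92978·7.72 − (23593·5.72 + 8726·3.34 + 11490·2.67 + 16268·2.90).
= 717790.16 − 241952.3 = 475837.86.
x̄_D = 475837.86 / 32901 = 14.4627... → 14.46.

14.46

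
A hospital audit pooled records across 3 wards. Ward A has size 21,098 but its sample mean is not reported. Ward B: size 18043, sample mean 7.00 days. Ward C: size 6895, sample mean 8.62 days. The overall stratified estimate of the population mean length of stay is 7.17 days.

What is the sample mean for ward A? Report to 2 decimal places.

6.84

N = 21098 + 18043 + 6895 = 46036.
Overall total = μ·N = 7.17·46036 = 330078.12.
Subtract the known strata: 18043·7.00 + 6895·8.62 = 185735.9.
Remaining total for ward A: 330078.12 − 185735.9 = 144342.22.
Divide by its size: 144342.22 / 21098 = 6.8415... → 6.84.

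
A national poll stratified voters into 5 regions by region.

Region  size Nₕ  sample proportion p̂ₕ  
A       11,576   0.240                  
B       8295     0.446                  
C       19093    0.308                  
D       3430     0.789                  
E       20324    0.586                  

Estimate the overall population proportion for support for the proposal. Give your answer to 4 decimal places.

N = 11576 + 8295 + 19093 + 3430 + 20324 = 62718.
Overall proportion = Σ (Nₕ/N)·p̂ₕ.
Σ Nₕp̂ₕ = 2778.24 + 3699.57 + 5880.644 + 2706.27 + 11909.864 = 26974.588.
26974.588 / 62718 = 0.430093... → 0.4301.

0.4301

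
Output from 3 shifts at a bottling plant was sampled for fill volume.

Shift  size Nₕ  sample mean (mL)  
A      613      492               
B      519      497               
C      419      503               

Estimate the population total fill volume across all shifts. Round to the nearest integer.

A: 613·492 = 301596
B: 519·497 = 257943
C: 419·503 = 210757
τ̂ = Σ Nₕx̄ₕ = 770296.

770296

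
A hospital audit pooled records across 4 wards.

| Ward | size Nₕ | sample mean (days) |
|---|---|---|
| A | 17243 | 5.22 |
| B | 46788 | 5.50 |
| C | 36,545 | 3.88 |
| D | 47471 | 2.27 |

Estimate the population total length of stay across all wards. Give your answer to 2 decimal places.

596896.23

Population total = Σ Nₕ·x̄ₕ (each stratum's size times its mean).
17243·5.22 + 46788·5.50 + 36545·3.88 + 47471·2.27 = 90008.46 + 257334 + 141794.6 + 107759.17 = 596896.23.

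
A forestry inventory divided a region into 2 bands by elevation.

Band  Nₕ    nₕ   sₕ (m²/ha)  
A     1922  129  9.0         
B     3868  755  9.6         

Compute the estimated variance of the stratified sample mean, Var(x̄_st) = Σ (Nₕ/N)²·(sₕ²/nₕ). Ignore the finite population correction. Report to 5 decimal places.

N = 5790; Wₕ = Nₕ/N.
band A: (1922/5790)²·9.0²/129 = 0.06919026
band B: (3868/5790)²·9.6²/755 = 0.05447677
Sum = 0.12366702 → 0.12367.

0.12367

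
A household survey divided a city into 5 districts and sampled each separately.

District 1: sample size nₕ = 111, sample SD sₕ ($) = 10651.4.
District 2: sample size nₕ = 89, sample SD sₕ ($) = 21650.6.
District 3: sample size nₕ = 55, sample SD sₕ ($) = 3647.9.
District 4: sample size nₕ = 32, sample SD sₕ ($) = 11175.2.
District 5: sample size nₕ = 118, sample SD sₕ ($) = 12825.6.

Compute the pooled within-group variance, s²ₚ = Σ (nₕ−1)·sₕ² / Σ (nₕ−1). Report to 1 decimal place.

1: (111−1)·10651.4² = 110·113452321.96 = 12479755415.6
2: (89−1)·21650.6² = 88·468748480.36 = 41249866271.68
3: (55−1)·3647.9² = 54·13307174.41 = 718587418.14
4: (32−1)·11175.2² = 31·124885095.04 = 3871437946.24
5: (118−1)·12825.6² = 117·164496015.36 = 19246033797.12
Numerator = 77565680848.78; denominator = Σ(nₕ−1) = 400.
s²ₚ = 77565680848.78/400 = 193914202.122... → 193914202.1.

193914202.1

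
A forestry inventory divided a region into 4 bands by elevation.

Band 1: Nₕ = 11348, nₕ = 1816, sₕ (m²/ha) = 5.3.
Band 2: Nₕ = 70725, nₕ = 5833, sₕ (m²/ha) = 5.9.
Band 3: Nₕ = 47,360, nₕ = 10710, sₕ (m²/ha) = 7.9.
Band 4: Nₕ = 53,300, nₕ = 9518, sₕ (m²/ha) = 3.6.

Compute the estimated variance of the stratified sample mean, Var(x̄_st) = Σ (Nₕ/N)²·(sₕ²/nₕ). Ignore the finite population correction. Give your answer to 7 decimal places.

N = 182733; Wₕ = Nₕ/N.
band 1: (11348/182733)²·5.3²/1816 = 0.0000596541
band 2: (70725/182733)²·5.9²/5833 = 0.0008939722
band 3: (47360/182733)²·7.9²/10710 = 0.0003914300
band 4: (53300/182733)²·3.6²/9518 = 0.0001158457
Sum = 0.0014609020 → 0.0014609.

0.0014609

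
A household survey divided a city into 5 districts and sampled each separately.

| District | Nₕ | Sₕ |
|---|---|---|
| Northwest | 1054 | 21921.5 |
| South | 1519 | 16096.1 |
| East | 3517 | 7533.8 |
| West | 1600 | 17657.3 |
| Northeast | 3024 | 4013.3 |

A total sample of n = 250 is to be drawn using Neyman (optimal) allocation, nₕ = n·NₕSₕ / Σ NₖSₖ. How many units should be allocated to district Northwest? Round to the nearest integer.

Northwest: NₕSₕ = 1054·21921.5 = 23105261
South: NₕSₕ = 1519·16096.1 = 24449975.9
East: NₕSₕ = 3517·7533.8 = 26496374.6
West: NₕSₕ = 1600·17657.3 = 28251680
Northeast: NₕSₕ = 3024·4013.3 = 12136219.2
Σ NₕSₕ = 114439510.7.
n_Northwest = 250·23105261/114439510.7 = 50.475... → 50.

50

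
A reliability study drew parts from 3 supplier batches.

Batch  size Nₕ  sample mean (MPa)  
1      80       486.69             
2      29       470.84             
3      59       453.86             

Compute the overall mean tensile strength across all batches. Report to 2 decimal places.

N = 80 + 29 + 59 = 168.
Overall mean = Σ (Nₕ/N)·x̄ₕ — weight by population share, not a simple average.
Σ Nₕx̄ₕ = 80·486.69 + 29·470.84 + 59·453.86 = 38935.2 + 13654.36 + 26777.74 = 79367.3.
Divide by N: 79367.3 / 168 = 472.4244... → 472.42.

472.42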